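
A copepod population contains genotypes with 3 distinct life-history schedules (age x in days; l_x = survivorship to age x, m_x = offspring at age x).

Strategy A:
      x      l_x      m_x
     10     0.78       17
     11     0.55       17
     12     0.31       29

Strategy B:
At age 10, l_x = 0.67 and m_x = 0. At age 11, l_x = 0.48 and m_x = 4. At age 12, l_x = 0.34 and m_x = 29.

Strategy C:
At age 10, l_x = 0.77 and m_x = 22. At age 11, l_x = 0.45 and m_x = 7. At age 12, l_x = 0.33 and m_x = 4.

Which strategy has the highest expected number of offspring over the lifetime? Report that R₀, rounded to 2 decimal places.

Strategy A: R₀ = 0.78×17 + 0.55×17 + 0.31×29 = 31.6000
Strategy B: R₀ = 0.67×0 + 0.48×4 + 0.34×29 = 11.7800
Strategy C: R₀ = 0.77×22 + 0.45×7 + 0.33×4 = 21.4100
Highest R₀: strategy A with 31.6000.

31.60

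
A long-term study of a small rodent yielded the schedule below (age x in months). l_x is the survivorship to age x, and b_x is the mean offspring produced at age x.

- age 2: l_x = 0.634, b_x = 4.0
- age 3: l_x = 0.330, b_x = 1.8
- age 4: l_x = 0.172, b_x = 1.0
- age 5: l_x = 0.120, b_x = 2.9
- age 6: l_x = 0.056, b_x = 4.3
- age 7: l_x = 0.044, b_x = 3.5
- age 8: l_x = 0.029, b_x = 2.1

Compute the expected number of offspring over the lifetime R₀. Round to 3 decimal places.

4.106

R₀ = Σ l_x b_x:
  age 2: 0.634 × 4.0 = 2.5360
  age 3: 0.330 × 1.8 = 0.5940
  age 4: 0.172 × 1.0 = 0.1720
  age 5: 0.120 × 2.9 = 0.3480
  age 6: 0.056 × 4.3 = 0.2408
  age 7: 0.044 × 3.5 = 0.1540
  age 8: 0.029 × 2.1 = 0.0609
R₀ = 2.5360 + 0.5940 + 0.1720 + 0.3480 + 0.2408 + 0.1540 + 0.0609 = 4.1057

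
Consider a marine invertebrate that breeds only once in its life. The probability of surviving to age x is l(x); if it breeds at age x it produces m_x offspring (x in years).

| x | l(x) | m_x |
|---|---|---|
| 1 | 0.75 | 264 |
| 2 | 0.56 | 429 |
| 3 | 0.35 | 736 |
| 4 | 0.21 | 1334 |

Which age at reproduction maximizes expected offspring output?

4

Expected offspring if breeding at age x = l(x) × m_x:
  age 1: 0.75 × 264 = 198.000
  age 2: 0.56 × 429 = 240.240
  age 3: 0.35 × 736 = 257.600
  age 4: 0.21 × 1334 = 280.140
Maximum at age 4 (280.140).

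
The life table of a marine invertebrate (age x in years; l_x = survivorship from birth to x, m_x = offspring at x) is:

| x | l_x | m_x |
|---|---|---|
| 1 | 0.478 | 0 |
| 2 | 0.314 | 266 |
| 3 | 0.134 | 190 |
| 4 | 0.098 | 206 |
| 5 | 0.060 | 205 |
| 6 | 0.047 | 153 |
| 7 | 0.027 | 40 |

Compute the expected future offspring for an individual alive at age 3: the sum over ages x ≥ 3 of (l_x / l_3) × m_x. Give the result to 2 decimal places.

494.17

l_3 = 0.134. Conditional survival from age 3 to x is l_x / l_3.
  x=3: (0.134/0.134) × 190 = 190.0000
  x=4: (0.098/0.134) × 206 = 150.6567
  x=5: (0.060/0.134) × 205 = 91.7910
  x=6: (0.047/0.134) × 153 = 53.6642
  x=7: (0.027/0.134) × 40 = 8.0597
Sum = 190.0000 + 150.6567 + 91.7910 + 53.6642 + 8.0597 = 494.1716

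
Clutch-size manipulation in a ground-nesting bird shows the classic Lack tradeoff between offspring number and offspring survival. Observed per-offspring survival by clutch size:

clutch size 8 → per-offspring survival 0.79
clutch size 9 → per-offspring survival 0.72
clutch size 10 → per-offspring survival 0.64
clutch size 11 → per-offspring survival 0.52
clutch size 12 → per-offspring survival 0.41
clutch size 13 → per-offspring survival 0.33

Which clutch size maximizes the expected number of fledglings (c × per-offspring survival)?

9

Expected fledglings = c × s(c):
  c=8: 8 × 0.79 = 6.320
  c=9: 9 × 0.72 = 6.480
  c=10: 10 × 0.64 = 6.400
  c=11: 11 × 0.52 = 5.720
  c=12: 12 × 0.41 = 4.920
  c=13: 13 × 0.33 = 4.290
Maximum at c = 9 (6.480 fledglings).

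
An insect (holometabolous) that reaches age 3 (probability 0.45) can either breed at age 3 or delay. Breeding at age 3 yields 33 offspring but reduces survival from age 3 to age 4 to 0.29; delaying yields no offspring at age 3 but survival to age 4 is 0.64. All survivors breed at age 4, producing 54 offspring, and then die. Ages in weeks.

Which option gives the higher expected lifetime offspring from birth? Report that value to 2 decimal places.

21.90

breed at age 3: R₀ = 0.45 × (33 + 0.29 × 54) = 0.45 × 48.6600 = 21.8970
delay to age 4: R₀ = 0.45 × (0.64 × 54) = 0.45 × 34.5600 = 15.5520
Higher: breed at age 3 (21.8970).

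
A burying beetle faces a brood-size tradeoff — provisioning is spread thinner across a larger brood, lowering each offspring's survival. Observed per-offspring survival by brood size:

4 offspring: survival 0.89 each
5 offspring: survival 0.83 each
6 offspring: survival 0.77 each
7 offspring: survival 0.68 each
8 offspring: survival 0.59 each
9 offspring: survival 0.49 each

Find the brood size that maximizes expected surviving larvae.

7

Expected surviving larvae = c × s(c):
  c=4: 4 × 0.89 = 3.560
  c=5: 5 × 0.83 = 4.150
  c=6: 6 × 0.77 = 4.620
  c=7: 7 × 0.68 = 4.760
  c=8: 8 × 0.59 = 4.720
  c=9: 9 × 0.49 = 4.410
Maximum at c = 7 (4.760 surviving larvae).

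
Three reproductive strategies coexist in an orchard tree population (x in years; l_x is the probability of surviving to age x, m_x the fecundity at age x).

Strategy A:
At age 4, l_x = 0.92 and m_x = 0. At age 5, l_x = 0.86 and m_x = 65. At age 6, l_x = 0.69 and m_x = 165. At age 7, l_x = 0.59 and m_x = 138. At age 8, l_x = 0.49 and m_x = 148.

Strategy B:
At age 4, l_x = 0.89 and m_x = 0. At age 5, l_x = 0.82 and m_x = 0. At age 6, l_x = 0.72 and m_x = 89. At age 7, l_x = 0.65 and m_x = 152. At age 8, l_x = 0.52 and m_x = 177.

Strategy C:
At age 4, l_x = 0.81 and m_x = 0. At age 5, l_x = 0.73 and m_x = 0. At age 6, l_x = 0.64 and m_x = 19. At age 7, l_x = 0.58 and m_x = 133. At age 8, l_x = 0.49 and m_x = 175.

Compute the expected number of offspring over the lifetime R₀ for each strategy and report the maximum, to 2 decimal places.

323.69

Strategy A: R₀ = 0.92×0 + 0.86×65 + 0.69×165 + 0.59×138 + 0.49×148 = 323.6900
Strategy B: R₀ = 0.89×0 + 0.82×0 + 0.72×89 + 0.65×152 + 0.52×177 = 254.9200
Strategy C: R₀ = 0.81×0 + 0.73×0 + 0.64×19 + 0.58×133 + 0.49×175 = 175.0500
Highest R₀: strategy A with 323.6900.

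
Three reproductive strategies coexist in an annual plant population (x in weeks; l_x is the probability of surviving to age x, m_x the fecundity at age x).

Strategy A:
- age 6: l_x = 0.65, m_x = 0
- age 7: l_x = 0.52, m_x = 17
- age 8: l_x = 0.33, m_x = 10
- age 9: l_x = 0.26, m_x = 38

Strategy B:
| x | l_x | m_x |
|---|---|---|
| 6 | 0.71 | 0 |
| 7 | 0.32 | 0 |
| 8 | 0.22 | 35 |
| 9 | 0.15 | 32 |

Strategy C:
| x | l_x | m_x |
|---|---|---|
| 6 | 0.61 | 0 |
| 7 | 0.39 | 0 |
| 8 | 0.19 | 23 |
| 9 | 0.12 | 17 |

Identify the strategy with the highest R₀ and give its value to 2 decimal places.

Strategy A: R₀ = 0.65×0 + 0.52×17 + 0.33×10 + 0.26×38 = 22.0200
Strategy B: R₀ = 0.71×0 + 0.32×0 + 0.22×35 + 0.15×32 = 12.5000
Strategy C: R₀ = 0.61×0 + 0.39×0 + 0.19×23 + 0.12×17 = 6.4100
Highest R₀: strategy A with 22.0200.

22.02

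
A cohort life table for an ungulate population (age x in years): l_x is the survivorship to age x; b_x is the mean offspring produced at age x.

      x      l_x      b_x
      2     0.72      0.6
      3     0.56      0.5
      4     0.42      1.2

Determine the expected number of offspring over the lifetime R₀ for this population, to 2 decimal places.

R₀ = Σ l_x b_x:
  age 2: 0.72 × 0.6 = 0.4320
  age 3: 0.56 × 0.5 = 0.2800
  age 4: 0.42 × 1.2 = 0.5040
R₀ = 0.4320 + 0.2800 + 0.5040 = 1.2160

1.22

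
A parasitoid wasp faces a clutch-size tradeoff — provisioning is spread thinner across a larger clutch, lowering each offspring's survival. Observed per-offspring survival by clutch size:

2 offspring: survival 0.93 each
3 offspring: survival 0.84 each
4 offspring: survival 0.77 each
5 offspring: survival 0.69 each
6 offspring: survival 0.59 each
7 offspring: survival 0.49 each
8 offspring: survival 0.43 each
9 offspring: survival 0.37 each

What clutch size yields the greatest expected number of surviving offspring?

Expected surviving offspring = c × s(c):
  c=2: 2 × 0.93 = 1.860
  c=3: 3 × 0.84 = 2.520
  c=4: 4 × 0.77 = 3.080
  c=5: 5 × 0.69 = 3.450
  c=6: 6 × 0.59 = 3.540
  c=7: 7 × 0.49 = 3.430
  c=8: 8 × 0.43 = 3.440
  c=9: 9 × 0.37 = 3.330
Maximum at c = 6 (3.540 surviving offspring).

6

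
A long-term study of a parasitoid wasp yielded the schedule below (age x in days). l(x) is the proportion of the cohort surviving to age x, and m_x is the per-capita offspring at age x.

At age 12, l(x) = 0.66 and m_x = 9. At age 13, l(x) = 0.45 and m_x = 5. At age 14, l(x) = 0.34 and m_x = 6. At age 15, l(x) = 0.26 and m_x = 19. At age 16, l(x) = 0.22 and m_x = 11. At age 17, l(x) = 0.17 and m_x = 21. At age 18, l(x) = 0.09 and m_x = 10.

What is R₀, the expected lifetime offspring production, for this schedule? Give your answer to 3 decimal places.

R₀ = Σ l(x) m_x:
  age 12: 0.66 × 9 = 5.9400
  age 13: 0.45 × 5 = 2.2500
  age 14: 0.34 × 6 = 2.0400
  age 15: 0.26 × 19 = 4.9400
  age 16: 0.22 × 11 = 2.4200
  age 17: 0.17 × 21 = 3.5700
  age 18: 0.09 × 10 = 0.9000
R₀ = 5.9400 + 2.2500 + 2.0400 + 4.9400 + 2.4200 + 3.5700 + 0.9000 = 22.0600

22.060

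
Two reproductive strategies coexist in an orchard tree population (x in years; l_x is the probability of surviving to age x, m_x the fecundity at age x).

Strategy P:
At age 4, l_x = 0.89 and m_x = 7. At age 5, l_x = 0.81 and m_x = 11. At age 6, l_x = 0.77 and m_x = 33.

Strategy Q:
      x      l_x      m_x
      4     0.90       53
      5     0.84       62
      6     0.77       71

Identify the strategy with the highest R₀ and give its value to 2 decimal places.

154.45

Strategy P: R₀ = 0.89×7 + 0.81×11 + 0.77×33 = 40.5500
Strategy Q: R₀ = 0.90×53 + 0.84×62 + 0.77×71 = 154.4500
Highest R₀: strategy Q with 154.4500.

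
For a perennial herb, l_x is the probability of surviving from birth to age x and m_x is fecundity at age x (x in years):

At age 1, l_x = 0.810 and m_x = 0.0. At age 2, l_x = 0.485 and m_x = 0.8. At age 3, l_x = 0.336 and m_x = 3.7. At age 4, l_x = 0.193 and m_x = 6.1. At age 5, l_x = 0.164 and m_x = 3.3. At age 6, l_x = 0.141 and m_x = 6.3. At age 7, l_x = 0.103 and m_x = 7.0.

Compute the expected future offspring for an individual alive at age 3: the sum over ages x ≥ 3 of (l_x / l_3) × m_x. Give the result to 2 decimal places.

13.60

l_3 = 0.336. Conditional survival from age 3 to x is l_x / l_3.
  x=3: (0.336/0.336) × 3.7 = 3.7000
  x=4: (0.193/0.336) × 6.1 = 3.5039
  x=5: (0.164/0.336) × 3.3 = 1.6107
  x=6: (0.141/0.336) × 6.3 = 2.6437
  x=7: (0.103/0.336) × 7.0 = 2.1458
Sum = 3.7000 + 3.5039 + 1.6107 + 2.6437 + 2.1458 = 13.6042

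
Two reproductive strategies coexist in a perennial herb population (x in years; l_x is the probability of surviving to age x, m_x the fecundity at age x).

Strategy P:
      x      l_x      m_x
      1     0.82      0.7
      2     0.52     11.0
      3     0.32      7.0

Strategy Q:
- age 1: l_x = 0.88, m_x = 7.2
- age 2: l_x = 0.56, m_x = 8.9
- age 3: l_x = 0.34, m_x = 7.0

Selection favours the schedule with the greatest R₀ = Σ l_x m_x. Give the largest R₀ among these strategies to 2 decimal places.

13.70

Strategy P: R₀ = 0.82×0.7 + 0.52×11.0 + 0.32×7.0 = 8.5340
Strategy Q: R₀ = 0.88×7.2 + 0.56×8.9 + 0.34×7.0 = 13.7000
Highest R₀: strategy Q with 13.7000.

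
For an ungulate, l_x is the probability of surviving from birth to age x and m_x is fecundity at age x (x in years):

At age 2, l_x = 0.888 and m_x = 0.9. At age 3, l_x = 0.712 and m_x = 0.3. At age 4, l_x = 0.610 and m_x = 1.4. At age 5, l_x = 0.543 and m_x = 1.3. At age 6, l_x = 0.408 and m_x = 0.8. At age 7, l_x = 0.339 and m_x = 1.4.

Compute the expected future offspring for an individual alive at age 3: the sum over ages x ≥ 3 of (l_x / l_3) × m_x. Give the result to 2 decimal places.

3.62

l_3 = 0.712. Conditional survival from age 3 to x is l_x / l_3.
  x=3: (0.712/0.712) × 0.3 = 0.3000
  x=4: (0.610/0.712) × 1.4 = 1.1994
  x=5: (0.543/0.712) × 1.3 = 0.9914
  x=6: (0.408/0.712) × 0.8 = 0.4584
  x=7: (0.339/0.712) × 1.4 = 0.6666
Sum = 0.3000 + 1.1994 + 0.9914 + 0.4584 + 0.6666 = 3.6159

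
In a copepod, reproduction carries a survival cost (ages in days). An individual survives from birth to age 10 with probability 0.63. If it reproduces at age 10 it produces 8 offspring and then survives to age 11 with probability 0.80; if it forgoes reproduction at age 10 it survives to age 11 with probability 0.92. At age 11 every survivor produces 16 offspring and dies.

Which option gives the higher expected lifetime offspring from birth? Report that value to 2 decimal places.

13.10

breed at age 10: R₀ = 0.63 × (8 + 0.80 × 16) = 0.63 × 20.8000 = 13.1040
delay to age 11: R₀ = 0.63 × (0.92 × 16) = 0.63 × 14.7200 = 9.2736
Higher: breed at age 10 (13.1040).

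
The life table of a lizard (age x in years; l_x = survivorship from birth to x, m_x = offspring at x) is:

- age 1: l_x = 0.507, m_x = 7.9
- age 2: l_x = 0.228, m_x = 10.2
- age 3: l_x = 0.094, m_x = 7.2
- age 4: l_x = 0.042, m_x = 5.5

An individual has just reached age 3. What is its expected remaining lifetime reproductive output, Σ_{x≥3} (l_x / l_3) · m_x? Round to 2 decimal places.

l_3 = 0.094. Conditional survival from age 3 to x is l_x / l_3.
  x=3: (0.094/0.094) × 7.2 = 7.2000
  x=4: (0.042/0.094) × 5.5 = 2.4574
Sum = 7.2000 + 2.4574 = 9.6574

9.66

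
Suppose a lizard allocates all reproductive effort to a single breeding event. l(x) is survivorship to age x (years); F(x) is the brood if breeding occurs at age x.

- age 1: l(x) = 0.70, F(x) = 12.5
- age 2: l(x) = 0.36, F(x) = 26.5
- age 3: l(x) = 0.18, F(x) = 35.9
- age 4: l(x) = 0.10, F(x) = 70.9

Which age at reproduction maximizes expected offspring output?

Expected offspring if breeding at age x = l(x) × F(x):
  age 1: 0.70 × 12.5 = 8.750
  age 2: 0.36 × 26.5 = 9.540
  age 3: 0.18 × 35.9 = 6.462
  age 4: 0.10 × 70.9 = 7.090
Maximum at age 2 (9.540).

2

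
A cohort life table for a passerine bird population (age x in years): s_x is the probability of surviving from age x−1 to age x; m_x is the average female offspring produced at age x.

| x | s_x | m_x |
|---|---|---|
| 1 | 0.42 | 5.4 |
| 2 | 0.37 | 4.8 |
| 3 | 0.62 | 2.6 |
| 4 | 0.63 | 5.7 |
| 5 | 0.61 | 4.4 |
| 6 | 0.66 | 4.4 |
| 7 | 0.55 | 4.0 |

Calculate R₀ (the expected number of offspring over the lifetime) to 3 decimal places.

Survivorship from birth: l_x = s_1·s_2·…·s_x.
  l_1 = 0.42000
  l_2 = 0.15540
  l_3 = 0.09635
  l_4 = 0.06070
  l_5 = 0.03703
  l_6 = 0.02444
  l_7 = 0.01344
R₀ = Σ l_x m_x:
  age 1: 0.42000 × 5.4 = 2.2680
  age 2: 0.15540 × 4.8 = 0.7459
  age 3: 0.09635 × 2.6 = 0.2505
  age 4: 0.06070 × 5.7 = 0.3460
  age 5: 0.03703 × 4.4 = 0.1629
  age 6: 0.02444 × 4.4 = 0.1075
  age 7: 0.01344 × 4.0 = 0.0538
R₀ = 2.2680 + 0.7459 + 0.2505 + 0.3460 + 0.1629 + 0.1075 + 0.0538 = 3.9346

3.935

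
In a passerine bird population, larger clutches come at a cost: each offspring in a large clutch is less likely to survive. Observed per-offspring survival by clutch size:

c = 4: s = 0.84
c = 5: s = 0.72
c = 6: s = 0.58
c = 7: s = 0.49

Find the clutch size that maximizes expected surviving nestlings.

5

Expected surviving nestlings = c × s(c):
  c=4: 4 × 0.84 = 3.360
  c=5: 5 × 0.72 = 3.600
  c=6: 6 × 0.58 = 3.480
  c=7: 7 × 0.49 = 3.430
Maximum at c = 5 (3.600 surviving nestlings).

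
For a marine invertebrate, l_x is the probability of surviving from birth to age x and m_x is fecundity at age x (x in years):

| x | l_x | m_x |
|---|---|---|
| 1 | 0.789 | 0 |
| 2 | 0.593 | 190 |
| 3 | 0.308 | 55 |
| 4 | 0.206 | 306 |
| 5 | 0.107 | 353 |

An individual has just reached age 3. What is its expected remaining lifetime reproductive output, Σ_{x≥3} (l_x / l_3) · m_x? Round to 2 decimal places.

l_3 = 0.308. Conditional survival from age 3 to x is l_x / l_3.
  x=3: (0.308/0.308) × 55 = 55.0000
  x=4: (0.206/0.308) × 306 = 204.6623
  x=5: (0.107/0.308) × 353 = 122.6331
Sum = 55.0000 + 204.6623 + 122.6331 = 382.2955

382.30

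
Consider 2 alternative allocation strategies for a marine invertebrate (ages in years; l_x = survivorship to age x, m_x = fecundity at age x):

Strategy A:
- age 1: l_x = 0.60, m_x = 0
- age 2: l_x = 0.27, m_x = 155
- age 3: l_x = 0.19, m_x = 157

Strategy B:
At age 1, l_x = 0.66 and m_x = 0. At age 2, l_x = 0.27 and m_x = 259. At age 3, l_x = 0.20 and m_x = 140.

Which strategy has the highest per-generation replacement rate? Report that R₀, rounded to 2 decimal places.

97.93

Strategy A: R₀ = 0.60×0 + 0.27×155 + 0.19×157 = 71.6800
Strategy B: R₀ = 0.66×0 + 0.27×259 + 0.20×140 = 97.9300
Highest R₀: strategy B with 97.9300.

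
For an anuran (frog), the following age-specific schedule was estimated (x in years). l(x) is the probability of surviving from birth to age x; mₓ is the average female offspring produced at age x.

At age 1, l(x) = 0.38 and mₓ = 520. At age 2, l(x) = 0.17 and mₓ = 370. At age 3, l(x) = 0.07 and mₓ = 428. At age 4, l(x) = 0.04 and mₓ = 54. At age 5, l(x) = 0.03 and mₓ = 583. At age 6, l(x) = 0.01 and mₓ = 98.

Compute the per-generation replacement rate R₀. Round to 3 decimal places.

R₀ = Σ l(x) mₓ:
  age 1: 0.38 × 520 = 197.6000
  age 2: 0.17 × 370 = 62.9000
  age 3: 0.07 × 428 = 29.9600
  age 4: 0.04 × 54 = 2.1600
  age 5: 0.03 × 583 = 17.4900
  age 6: 0.01 × 98 = 0.9800
R₀ = 197.6000 + 62.9000 + 29.9600 + 2.1600 + 17.4900 + 0.9800 = 311.0900

311.090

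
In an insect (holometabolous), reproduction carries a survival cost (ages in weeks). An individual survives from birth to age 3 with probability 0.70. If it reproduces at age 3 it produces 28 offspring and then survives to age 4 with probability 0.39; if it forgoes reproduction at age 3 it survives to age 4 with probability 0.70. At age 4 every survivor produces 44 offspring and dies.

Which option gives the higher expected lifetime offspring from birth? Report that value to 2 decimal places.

breed at age 3: R₀ = 0.70 × (28 + 0.39 × 44) = 0.70 × 45.1600 = 31.6120
delay to age 4: R₀ = 0.70 × (0.70 × 44) = 0.70 × 30.8000 = 21.5600
Higher: breed at age 3 (31.6120).

31.61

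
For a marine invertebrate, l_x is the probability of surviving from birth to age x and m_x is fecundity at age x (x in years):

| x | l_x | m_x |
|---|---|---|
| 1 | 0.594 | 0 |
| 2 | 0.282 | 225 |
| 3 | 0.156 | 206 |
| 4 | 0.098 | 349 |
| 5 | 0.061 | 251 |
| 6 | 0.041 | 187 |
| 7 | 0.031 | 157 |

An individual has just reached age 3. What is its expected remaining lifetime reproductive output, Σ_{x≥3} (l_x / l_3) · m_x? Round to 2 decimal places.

l_3 = 0.156. Conditional survival from age 3 to x is l_x / l_3.
  x=3: (0.156/0.156) × 206 = 206.0000
  x=4: (0.098/0.156) × 349 = 219.2436
  x=5: (0.061/0.156) × 251 = 98.1474
  x=6: (0.041/0.156) × 187 = 49.1474
  x=7: (0.031/0.156) × 157 = 31.1987
Sum = 206.0000 + 219.2436 + 98.1474 + 49.1474 + 31.1987 = 603.7372

603.74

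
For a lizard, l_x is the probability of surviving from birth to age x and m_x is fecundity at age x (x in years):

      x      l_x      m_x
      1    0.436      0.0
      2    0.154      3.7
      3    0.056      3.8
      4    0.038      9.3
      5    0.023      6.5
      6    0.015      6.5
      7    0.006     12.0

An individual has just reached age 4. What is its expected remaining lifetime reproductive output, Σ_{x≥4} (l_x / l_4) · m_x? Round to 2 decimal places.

l_4 = 0.038. Conditional survival from age 4 to x is l_x / l_4.
  x=4: (0.038/0.038) × 9.3 = 9.3000
  x=5: (0.023/0.038) × 6.5 = 3.9342
  x=6: (0.015/0.038) × 6.5 = 2.5658
  x=7: (0.006/0.038) × 12.0 = 1.8947
Sum = 9.3000 + 3.9342 + 2.5658 + 1.8947 = 17.6947

17.69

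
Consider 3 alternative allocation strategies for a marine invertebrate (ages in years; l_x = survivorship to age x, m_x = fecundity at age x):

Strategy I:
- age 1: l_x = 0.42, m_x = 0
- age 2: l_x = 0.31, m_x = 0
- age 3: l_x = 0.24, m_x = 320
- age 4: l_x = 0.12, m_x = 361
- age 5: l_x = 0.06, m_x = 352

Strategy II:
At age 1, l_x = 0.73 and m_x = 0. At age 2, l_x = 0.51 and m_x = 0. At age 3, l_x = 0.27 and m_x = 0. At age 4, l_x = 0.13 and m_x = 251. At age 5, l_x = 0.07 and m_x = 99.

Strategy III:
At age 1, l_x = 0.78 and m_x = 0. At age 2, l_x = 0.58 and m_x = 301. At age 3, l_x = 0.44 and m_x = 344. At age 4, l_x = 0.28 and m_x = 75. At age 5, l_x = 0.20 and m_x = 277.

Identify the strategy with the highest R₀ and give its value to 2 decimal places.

402.34

Strategy I: R₀ = 0.42×0 + 0.31×0 + 0.24×320 + 0.12×361 + 0.06×352 = 141.2400
Strategy II: R₀ = 0.73×0 + 0.51×0 + 0.27×0 + 0.13×251 + 0.07×99 = 39.5600
Strategy III: R₀ = 0.78×0 + 0.58×301 + 0.44×344 + 0.28×75 + 0.20×277 = 402.3400
Highest R₀: strategy III with 402.3400.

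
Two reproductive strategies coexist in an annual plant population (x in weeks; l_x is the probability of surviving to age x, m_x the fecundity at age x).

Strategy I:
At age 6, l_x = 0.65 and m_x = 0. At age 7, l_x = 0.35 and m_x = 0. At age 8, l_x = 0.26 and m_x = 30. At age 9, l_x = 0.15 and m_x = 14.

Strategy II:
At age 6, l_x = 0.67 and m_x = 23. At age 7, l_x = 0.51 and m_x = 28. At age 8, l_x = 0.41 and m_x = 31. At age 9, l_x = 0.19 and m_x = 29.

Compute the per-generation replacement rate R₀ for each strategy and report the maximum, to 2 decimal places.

Strategy I: R₀ = 0.65×0 + 0.35×0 + 0.26×30 + 0.15×14 = 9.9000
Strategy II: R₀ = 0.67×23 + 0.51×28 + 0.41×31 + 0.19×29 = 47.9100
Highest R₀: strategy II with 47.9100.

47.91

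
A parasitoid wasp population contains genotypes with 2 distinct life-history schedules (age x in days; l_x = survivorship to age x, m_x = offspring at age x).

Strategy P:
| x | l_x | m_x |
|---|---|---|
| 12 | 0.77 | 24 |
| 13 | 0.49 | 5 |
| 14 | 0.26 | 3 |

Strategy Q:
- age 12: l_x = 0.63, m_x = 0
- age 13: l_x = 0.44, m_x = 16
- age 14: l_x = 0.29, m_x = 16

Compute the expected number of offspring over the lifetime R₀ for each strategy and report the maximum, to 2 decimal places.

21.71

Strategy P: R₀ = 0.77×24 + 0.49×5 + 0.26×3 = 21.7100
Strategy Q: R₀ = 0.63×0 + 0.44×16 + 0.29×16 = 11.6800
Highest R₀: strategy P with 21.7100.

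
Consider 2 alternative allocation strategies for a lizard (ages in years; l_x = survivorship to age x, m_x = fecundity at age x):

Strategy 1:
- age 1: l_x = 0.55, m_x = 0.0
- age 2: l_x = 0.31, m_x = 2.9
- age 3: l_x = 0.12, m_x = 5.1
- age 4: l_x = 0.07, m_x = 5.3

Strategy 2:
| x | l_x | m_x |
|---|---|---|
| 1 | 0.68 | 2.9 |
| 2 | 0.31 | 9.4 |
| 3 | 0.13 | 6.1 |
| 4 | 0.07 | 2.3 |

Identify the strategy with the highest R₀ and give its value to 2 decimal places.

5.84

Strategy 1: R₀ = 0.55×0.0 + 0.31×2.9 + 0.12×5.1 + 0.07×5.3 = 1.8820
Strategy 2: R₀ = 0.68×2.9 + 0.31×9.4 + 0.13×6.1 + 0.07×2.3 = 5.8400
Highest R₀: strategy 2 with 5.8400.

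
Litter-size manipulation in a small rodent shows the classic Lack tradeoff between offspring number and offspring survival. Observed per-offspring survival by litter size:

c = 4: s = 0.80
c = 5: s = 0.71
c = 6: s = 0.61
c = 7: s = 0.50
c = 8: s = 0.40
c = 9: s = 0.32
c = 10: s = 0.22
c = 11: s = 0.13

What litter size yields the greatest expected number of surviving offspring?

6

Expected surviving offspring = c × s(c):
  c=4: 4 × 0.80 = 3.200
  c=5: 5 × 0.71 = 3.550
  c=6: 6 × 0.61 = 3.660
  c=7: 7 × 0.50 = 3.500
  c=8: 8 × 0.40 = 3.200
  c=9: 9 × 0.32 = 2.880
  c=10: 10 × 0.22 = 2.200
  c=11: 11 × 0.13 = 1.430
Maximum at c = 6 (3.660 surviving offspring).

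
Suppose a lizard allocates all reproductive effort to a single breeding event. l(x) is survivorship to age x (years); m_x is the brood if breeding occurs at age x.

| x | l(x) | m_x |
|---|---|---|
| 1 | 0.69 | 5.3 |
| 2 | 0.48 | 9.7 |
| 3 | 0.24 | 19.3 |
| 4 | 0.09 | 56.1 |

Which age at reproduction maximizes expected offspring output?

4

Expected offspring if breeding at age x = l(x) × m_x:
  age 1: 0.69 × 5.3 = 3.657
  age 2: 0.48 × 9.7 = 4.656
  age 3: 0.24 × 19.3 = 4.632
  age 4: 0.09 × 56.1 = 5.049
Maximum at age 4 (5.049).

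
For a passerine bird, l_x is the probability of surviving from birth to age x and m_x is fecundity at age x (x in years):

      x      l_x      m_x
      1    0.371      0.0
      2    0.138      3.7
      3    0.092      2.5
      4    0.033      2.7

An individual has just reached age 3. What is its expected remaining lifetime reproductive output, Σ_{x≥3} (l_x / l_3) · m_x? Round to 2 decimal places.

l_3 = 0.092. Conditional survival from age 3 to x is l_x / l_3.
  x=3: (0.092/0.092) × 2.5 = 2.5000
  x=4: (0.033/0.092) × 2.7 = 0.9685
Sum = 2.5000 + 0.9685 = 3.4685

3.47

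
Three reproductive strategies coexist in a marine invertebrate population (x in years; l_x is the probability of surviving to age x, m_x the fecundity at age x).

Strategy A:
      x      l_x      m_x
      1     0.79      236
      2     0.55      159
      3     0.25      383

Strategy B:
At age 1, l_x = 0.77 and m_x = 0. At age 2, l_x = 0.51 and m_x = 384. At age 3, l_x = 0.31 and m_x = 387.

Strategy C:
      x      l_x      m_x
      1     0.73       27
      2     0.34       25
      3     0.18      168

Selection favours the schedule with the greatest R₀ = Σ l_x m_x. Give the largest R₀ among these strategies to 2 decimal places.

369.64

Strategy A: R₀ = 0.79×236 + 0.55×159 + 0.25×383 = 369.6400
Strategy B: R₀ = 0.77×0 + 0.51×384 + 0.31×387 = 315.8100
Strategy C: R₀ = 0.73×27 + 0.34×25 + 0.18×168 = 58.4500
Highest R₀: strategy A with 369.6400.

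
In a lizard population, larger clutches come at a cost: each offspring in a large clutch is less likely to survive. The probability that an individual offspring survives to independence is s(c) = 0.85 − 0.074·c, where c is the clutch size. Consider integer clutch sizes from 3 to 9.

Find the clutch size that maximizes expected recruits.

6

Expected recruits = c × s(c):
  c=3: 3 × 0.628 = 1.884
  c=4: 4 × 0.554 = 2.216
  c=5: 5 × 0.480 = 2.400
  c=6: 6 × 0.406 = 2.436
  c=7: 7 × 0.332 = 2.324
  c=8: 8 × 0.258 = 2.064
  c=9: 9 × 0.184 = 1.656
Maximum at c = 6 (2.436 recruits).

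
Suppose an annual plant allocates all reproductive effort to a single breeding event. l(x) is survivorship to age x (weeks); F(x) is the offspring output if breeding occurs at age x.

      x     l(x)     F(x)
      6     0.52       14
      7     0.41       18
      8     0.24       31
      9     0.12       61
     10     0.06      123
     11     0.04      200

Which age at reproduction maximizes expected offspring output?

Expected offspring if breeding at age x = l(x) × F(x):
  age 6: 0.52 × 14 = 7.280
  age 7: 0.41 × 18 = 7.380
  age 8: 0.24 × 31 = 7.440
  age 9: 0.12 × 61 = 7.320
  age 10: 0.06 × 123 = 7.380
  age 11: 0.04 × 200 = 8.000
Maximum at age 11 (8.000).

11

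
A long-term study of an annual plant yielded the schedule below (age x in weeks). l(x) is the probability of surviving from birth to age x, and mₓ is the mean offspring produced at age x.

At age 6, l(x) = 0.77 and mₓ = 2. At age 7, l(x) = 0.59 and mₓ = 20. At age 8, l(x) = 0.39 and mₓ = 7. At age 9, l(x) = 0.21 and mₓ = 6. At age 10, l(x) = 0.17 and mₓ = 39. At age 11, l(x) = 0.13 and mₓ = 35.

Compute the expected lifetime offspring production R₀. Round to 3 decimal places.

R₀ = Σ l(x) mₓ:
  age 6: 0.77 × 2 = 1.5400
  age 7: 0.59 × 20 = 11.8000
  age 8: 0.39 × 7 = 2.7300
  age 9: 0.21 × 6 = 1.2600
  age 10: 0.17 × 39 = 6.6300
  age 11: 0.13 × 35 = 4.5500
R₀ = 1.5400 + 11.8000 + 2.7300 + 1.2600 + 6.6300 + 4.5500 = 28.5100

28.510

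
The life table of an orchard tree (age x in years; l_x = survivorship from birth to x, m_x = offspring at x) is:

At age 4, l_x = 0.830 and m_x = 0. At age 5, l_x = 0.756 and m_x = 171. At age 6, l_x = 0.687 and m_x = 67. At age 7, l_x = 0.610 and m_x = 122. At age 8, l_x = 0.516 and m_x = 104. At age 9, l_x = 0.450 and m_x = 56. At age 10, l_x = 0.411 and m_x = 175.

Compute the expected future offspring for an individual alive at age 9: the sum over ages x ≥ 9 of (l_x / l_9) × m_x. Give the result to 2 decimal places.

l_9 = 0.450. Conditional survival from age 9 to x is l_x / l_9.
  x=9: (0.450/0.450) × 56 = 56.0000
  x=10: (0.411/0.450) × 175 = 159.8333
Sum = 56.0000 + 159.8333 = 215.8333

215.83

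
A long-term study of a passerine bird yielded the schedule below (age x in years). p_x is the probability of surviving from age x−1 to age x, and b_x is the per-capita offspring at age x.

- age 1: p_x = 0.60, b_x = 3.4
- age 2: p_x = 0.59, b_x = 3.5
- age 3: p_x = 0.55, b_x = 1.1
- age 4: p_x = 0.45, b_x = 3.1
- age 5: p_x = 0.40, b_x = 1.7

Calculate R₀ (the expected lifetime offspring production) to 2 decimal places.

Survivorship from birth: l_x = p_1·p_2·…·p_x.
  l_1 = 0.60000
  l_2 = 0.35400
  l_3 = 0.19470
  l_4 = 0.08762
  l_5 = 0.03505
R₀ = Σ l_x b_x:
  age 1: 0.60000 × 3.4 = 2.0400
  age 2: 0.35400 × 3.5 = 1.2390
  age 3: 0.19470 × 1.1 = 0.2142
  age 4: 0.08762 × 3.1 = 0.2716
  age 5: 0.03505 × 1.7 = 0.0596
R₀ = 2.0400 + 1.2390 + 0.2142 + 0.2716 + 0.0596 = 3.8244

3.82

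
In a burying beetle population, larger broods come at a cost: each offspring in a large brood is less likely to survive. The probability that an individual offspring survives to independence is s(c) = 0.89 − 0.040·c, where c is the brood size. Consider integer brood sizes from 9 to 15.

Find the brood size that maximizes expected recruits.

Expected recruits = c × s(c):
  c=9: 9 × 0.530 = 4.770
  c=10: 10 × 0.490 = 4.900
  c=11: 11 × 0.450 = 4.950
  c=12: 12 × 0.410 = 4.920
  c=13: 13 × 0.370 = 4.810
  c=14: 14 × 0.330 = 4.620
  c=15: 15 × 0.290 = 4.350
Maximum at c = 11 (4.950 recruits).

11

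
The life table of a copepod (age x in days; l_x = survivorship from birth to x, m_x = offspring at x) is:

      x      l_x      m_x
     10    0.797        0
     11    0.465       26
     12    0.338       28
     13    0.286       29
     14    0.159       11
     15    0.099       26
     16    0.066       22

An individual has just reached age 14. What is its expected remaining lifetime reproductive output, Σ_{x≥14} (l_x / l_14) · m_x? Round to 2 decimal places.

l_14 = 0.159. Conditional survival from age 14 to x is l_x / l_14.
  x=14: (0.159/0.159) × 11 = 11.0000
  x=15: (0.099/0.159) × 26 = 16.1887
  x=16: (0.066/0.159) × 22 = 9.1321
Sum = 11.0000 + 16.1887 + 9.1321 = 36.3208

36.32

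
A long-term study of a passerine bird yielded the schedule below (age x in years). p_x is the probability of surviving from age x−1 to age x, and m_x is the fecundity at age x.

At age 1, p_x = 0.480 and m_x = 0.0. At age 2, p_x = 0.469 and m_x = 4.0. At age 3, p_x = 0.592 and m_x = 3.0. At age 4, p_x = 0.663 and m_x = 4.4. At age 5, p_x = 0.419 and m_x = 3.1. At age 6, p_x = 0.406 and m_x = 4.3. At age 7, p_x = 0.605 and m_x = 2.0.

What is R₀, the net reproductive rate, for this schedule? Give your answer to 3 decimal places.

1.887

Survivorship from birth: l_x = p_1·p_2·…·p_x.
  l_1 = 0.48000
  l_2 = 0.22512
  l_3 = 0.13327
  l_4 = 0.08836
  l_5 = 0.03702
  l_6 = 0.01503
  l_7 = 0.00909
R₀ = Σ l_x m_x:
  age 1: 0.48000 × 0.0 = 0.0000
  age 2: 0.22512 × 4.0 = 0.9005
  age 3: 0.13327 × 3.0 = 0.3998
  age 4: 0.08836 × 4.4 = 0.3888
  age 5: 0.03702 × 3.1 = 0.1148
  age 6: 0.01503 × 4.3 = 0.0646
  age 7: 0.00909 × 2.0 = 0.0182
R₀ = 0.0000 + 0.9005 + 0.3998 + 0.3888 + 0.1148 + 0.0646 + 0.0182 = 1.8866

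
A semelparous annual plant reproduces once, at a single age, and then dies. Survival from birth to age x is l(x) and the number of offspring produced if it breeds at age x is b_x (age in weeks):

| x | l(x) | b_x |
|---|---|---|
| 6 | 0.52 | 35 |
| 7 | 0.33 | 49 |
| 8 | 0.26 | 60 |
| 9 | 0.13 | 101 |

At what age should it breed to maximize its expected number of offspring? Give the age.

Expected offspring if breeding at age x = l(x) × b_x:
  age 6: 0.52 × 35 = 18.200
  age 7: 0.33 × 49 = 16.170
  age 8: 0.26 × 60 = 15.600
  age 9: 0.13 × 101 = 13.130
Maximum at age 6 (18.200).

6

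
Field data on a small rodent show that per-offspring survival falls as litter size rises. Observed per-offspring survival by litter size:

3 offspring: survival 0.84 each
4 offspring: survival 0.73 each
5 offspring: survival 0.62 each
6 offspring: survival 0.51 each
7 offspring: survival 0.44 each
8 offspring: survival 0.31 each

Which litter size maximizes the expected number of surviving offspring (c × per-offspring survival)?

5

Expected surviving offspring = c × s(c):
  c=3: 3 × 0.84 = 2.520
  c=4: 4 × 0.73 = 2.920
  c=5: 5 × 0.62 = 3.100
  c=6: 6 × 0.51 = 3.060
  c=7: 7 × 0.44 = 3.080
  c=8: 8 × 0.31 = 2.480
Maximum at c = 5 (3.100 surviving offspring).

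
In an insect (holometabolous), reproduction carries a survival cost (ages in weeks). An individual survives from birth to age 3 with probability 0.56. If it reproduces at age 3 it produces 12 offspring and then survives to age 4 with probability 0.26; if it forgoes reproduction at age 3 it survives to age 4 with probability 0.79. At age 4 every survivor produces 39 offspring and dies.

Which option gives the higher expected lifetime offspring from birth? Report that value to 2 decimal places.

17.25

breed at age 3: R₀ = 0.56 × (12 + 0.26 × 39) = 0.56 × 22.1400 = 12.3984
delay to age 4: R₀ = 0.56 × (0.79 × 39) = 0.56 × 30.8100 = 17.2536
Higher: delay to age 4 (17.2536).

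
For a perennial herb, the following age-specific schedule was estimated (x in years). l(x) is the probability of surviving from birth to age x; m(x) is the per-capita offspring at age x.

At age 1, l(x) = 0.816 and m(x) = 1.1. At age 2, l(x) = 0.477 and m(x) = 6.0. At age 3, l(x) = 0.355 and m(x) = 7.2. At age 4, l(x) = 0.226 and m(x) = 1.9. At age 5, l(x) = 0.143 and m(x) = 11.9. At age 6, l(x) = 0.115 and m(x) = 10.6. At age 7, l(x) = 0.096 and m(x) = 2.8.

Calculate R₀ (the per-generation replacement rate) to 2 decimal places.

R₀ = Σ l(x) m(x):
  age 1: 0.816 × 1.1 = 0.8976
  age 2: 0.477 × 6.0 = 2.8620
  age 3: 0.355 × 7.2 = 2.5560
  age 4: 0.226 × 1.9 = 0.4294
  age 5: 0.143 × 11.9 = 1.7017
  age 6: 0.115 × 10.6 = 1.2190
  age 7: 0.096 × 2.8 = 0.2688
R₀ = 0.8976 + 2.8620 + 2.5560 + 0.4294 + 1.7017 + 1.2190 + 0.2688 = 9.9345

9.93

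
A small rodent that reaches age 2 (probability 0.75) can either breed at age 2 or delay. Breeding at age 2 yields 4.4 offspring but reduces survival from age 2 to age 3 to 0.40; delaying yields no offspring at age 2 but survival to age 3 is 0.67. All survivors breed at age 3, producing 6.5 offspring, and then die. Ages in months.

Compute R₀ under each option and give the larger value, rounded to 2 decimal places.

5.25

breed at age 2: R₀ = 0.75 × (4.4 + 0.40 × 6.5) = 0.75 × 7.0000 = 5.2500
delay to age 3: R₀ = 0.75 × (0.67 × 6.5) = 0.75 × 4.3550 = 3.2663
Higher: breed at age 2 (5.2500).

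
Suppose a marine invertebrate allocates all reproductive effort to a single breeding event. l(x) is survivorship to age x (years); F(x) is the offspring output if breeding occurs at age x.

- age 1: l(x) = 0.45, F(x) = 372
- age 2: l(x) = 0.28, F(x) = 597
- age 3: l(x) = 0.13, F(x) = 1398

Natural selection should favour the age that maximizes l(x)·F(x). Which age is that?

Expected offspring if breeding at age x = l(x) × F(x):
  age 1: 0.45 × 372 = 167.400
  age 2: 0.28 × 597 = 167.160
  age 3: 0.13 × 1398 = 181.740
Maximum at age 3 (181.740).

3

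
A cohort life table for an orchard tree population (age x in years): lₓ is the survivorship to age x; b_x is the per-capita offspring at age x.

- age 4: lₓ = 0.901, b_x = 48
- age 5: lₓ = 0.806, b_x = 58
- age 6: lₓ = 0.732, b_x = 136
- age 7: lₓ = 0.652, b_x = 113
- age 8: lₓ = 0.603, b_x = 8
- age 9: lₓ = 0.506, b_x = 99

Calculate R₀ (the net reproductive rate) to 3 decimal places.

R₀ = Σ lₓ b_x:
  age 4: 0.901 × 48 = 43.2480
  age 5: 0.806 × 58 = 46.7480
  age 6: 0.732 × 136 = 99.5520
  age 7: 0.652 × 113 = 73.6760
  age 8: 0.603 × 8 = 4.8240
  age 9: 0.506 × 99 = 50.0940
R₀ = 43.2480 + 46.7480 + 99.5520 + 73.6760 + 4.8240 + 50.0940 = 318.1420

318.142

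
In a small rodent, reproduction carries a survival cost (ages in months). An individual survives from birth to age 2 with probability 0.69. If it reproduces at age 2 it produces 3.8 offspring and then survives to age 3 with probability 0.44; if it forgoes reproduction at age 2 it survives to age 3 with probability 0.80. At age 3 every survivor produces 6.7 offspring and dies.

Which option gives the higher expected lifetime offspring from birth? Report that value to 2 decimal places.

breed at age 2: R₀ = 0.69 × (3.8 + 0.44 × 6.7) = 0.69 × 6.7480 = 4.6561
delay to age 3: R₀ = 0.69 × (0.80 × 6.7) = 0.69 × 5.3600 = 3.6984
Higher: breed at age 2 (4.6561).

4.66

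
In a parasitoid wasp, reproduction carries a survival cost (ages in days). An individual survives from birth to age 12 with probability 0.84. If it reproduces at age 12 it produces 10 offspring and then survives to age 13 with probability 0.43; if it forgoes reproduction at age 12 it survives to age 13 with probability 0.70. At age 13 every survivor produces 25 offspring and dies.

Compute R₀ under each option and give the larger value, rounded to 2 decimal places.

17.43

breed at age 12: R₀ = 0.84 × (10 + 0.43 × 25) = 0.84 × 20.7500 = 17.4300
delay to age 13: R₀ = 0.84 × (0.70 × 25) = 0.84 × 17.5000 = 14.7000
Higher: breed at age 12 (17.4300).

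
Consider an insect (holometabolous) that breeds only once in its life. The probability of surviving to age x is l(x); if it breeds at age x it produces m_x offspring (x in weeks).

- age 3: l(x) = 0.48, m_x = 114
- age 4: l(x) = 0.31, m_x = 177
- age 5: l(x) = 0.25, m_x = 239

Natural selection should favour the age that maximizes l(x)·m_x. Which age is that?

Expected offspring if breeding at age x = l(x) × m_x:
  age 3: 0.48 × 114 = 54.720
  age 4: 0.31 × 177 = 54.870
  age 5: 0.25 × 239 = 59.750
Maximum at age 5 (59.750).

5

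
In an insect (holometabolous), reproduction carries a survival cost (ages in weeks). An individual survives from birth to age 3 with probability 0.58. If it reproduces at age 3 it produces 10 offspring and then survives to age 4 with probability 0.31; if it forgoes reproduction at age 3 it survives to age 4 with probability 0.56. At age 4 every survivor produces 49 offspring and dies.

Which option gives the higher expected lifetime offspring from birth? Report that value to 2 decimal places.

breed at age 3: R₀ = 0.58 × (10 + 0.31 × 49) = 0.58 × 25.1900 = 14.6102
delay to age 4: R₀ = 0.58 × (0.56 × 49) = 0.58 × 27.4400 = 15.9152
Higher: delay to age 4 (15.9152).

15.92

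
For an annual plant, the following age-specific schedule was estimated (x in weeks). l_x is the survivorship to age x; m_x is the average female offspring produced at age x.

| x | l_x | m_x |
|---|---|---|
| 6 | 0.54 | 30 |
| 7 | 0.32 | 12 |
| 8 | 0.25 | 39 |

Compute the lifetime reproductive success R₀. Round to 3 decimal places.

29.790

R₀ = Σ l_x m_x:
  age 6: 0.54 × 30 = 16.2000
  age 7: 0.32 × 12 = 3.8400
  age 8: 0.25 × 39 = 9.7500
R₀ = 16.2000 + 3.8400 + 9.7500 = 29.7900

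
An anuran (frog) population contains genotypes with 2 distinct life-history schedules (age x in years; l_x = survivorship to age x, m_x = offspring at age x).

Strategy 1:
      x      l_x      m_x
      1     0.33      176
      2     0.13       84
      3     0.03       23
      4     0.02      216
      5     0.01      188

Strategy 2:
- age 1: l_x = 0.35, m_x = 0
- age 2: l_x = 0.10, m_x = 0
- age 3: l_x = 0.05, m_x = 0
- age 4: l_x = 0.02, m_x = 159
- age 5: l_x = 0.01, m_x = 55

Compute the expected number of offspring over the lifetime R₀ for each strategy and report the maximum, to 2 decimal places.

Strategy 1: R₀ = 0.33×176 + 0.13×84 + 0.03×23 + 0.02×216 + 0.01×188 = 75.8900
Strategy 2: R₀ = 0.35×0 + 0.10×0 + 0.05×0 + 0.02×159 + 0.01×55 = 3.7300
Highest R₀: strategy 1 with 75.8900.

75.89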